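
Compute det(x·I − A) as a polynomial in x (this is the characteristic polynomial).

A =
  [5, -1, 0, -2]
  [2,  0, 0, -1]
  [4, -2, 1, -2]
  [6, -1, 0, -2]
x^4 - 4*x^3 + 6*x^2 - 4*x + 1

Expanding det(x·I − A) (e.g. by cofactor expansion or by noting that A is similar to its Jordan form J, which has the same characteristic polynomial as A) gives
  χ_A(x) = x^4 - 4*x^3 + 6*x^2 - 4*x + 1
which factors as (x - 1)^4. The eigenvalues (with algebraic multiplicities) are λ = 1 with multiplicity 4.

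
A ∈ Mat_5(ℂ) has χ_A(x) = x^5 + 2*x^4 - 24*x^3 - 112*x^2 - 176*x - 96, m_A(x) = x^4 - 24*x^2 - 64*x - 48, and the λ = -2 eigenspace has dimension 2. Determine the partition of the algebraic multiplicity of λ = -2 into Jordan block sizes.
Block sizes for λ = -2: [3, 1]

Step 1 — from the characteristic polynomial, algebraic multiplicity of λ = -2 is 4. From dim ker(A − (-2)·I) = 2, there are exactly 2 Jordan blocks for λ = -2.
Step 2 — from the minimal polynomial, the factor (x + 2)^3 tells us the largest block for λ = -2 has size 3.
Step 3 — with total size 4, 2 blocks, and largest block 3, the block sizes (in nonincreasing order) are [3, 1].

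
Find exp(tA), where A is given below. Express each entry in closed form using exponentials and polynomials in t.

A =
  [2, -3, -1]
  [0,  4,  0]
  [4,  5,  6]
e^{tA} =
  [-2*t*exp(4*t) + exp(4*t), t^2*exp(4*t)/2 - 3*t*exp(4*t), -t*exp(4*t)]
  [0, exp(4*t), 0]
  [4*t*exp(4*t), -t^2*exp(4*t) + 5*t*exp(4*t), 2*t*exp(4*t) + exp(4*t)]

Strategy: write A = P · J · P⁻¹ where J is a Jordan canonical form, so e^{tA} = P · e^{tJ} · P⁻¹, and e^{tJ} can be computed block-by-block.

A has Jordan form
J =
  [4, 1, 0]
  [0, 4, 1]
  [0, 0, 4]
(up to reordering of blocks).

Per-block formulas:
  For a 3×3 Jordan block J_3(4): exp(t · J_3(4)) = e^(4t)·(I + t·N + (t^2/2)·N^2), where N is the 3×3 nilpotent shift.

After assembling e^{tJ} and conjugating by P, we get:

e^{tA} =
  [-2*t*exp(4*t) + exp(4*t), t^2*exp(4*t)/2 - 3*t*exp(4*t), -t*exp(4*t)]
  [0, exp(4*t), 0]
  [4*t*exp(4*t), -t^2*exp(4*t) + 5*t*exp(4*t), 2*t*exp(4*t) + exp(4*t)]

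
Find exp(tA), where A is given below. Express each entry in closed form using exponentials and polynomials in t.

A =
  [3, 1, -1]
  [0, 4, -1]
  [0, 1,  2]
e^{tA} =
  [exp(3*t), t*exp(3*t), -t*exp(3*t)]
  [0, t*exp(3*t) + exp(3*t), -t*exp(3*t)]
  [0, t*exp(3*t), -t*exp(3*t) + exp(3*t)]

Strategy: write A = P · J · P⁻¹ where J is a Jordan canonical form, so e^{tA} = P · e^{tJ} · P⁻¹, and e^{tJ} can be computed block-by-block.

A has Jordan form
J =
  [3, 1, 0]
  [0, 3, 0]
  [0, 0, 3]
(up to reordering of blocks).

Per-block formulas:
  For a 2×2 Jordan block J_2(3): exp(t · J_2(3)) = e^(3t)·(I + t·N), where N is the 2×2 nilpotent shift.
  For a 1×1 block at λ = 3: exp(t · [3]) = [e^(3t)].

After assembling e^{tJ} and conjugating by P, we get:

e^{tA} =
  [exp(3*t), t*exp(3*t), -t*exp(3*t)]
  [0, t*exp(3*t) + exp(3*t), -t*exp(3*t)]
  [0, t*exp(3*t), -t*exp(3*t) + exp(3*t)]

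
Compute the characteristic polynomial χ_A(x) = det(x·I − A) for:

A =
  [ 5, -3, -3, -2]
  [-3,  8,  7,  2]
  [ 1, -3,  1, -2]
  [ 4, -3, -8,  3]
x^4 - 17*x^3 + 108*x^2 - 304*x + 320

Expanding det(x·I − A) (e.g. by cofactor expansion or by noting that A is similar to its Jordan form J, which has the same characteristic polynomial as A) gives
  χ_A(x) = x^4 - 17*x^3 + 108*x^2 - 304*x + 320
which factors as (x - 5)*(x - 4)^3. The eigenvalues (with algebraic multiplicities) are λ = 4 with multiplicity 3, λ = 5 with multiplicity 1.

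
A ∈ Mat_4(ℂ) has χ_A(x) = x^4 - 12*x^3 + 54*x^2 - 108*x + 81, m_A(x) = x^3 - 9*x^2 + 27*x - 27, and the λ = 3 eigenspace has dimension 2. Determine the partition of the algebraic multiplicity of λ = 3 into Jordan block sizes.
Block sizes for λ = 3: [3, 1]

Step 1 — from the characteristic polynomial, algebraic multiplicity of λ = 3 is 4. From dim ker(A − (3)·I) = 2, there are exactly 2 Jordan blocks for λ = 3.
Step 2 — from the minimal polynomial, the factor (x − 3)^3 tells us the largest block for λ = 3 has size 3.
Step 3 — with total size 4, 2 blocks, and largest block 3, the block sizes (in nonincreasing order) are [3, 1].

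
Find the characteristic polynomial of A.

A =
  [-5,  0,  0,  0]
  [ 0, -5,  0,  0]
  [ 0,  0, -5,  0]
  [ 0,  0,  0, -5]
x^4 + 20*x^3 + 150*x^2 + 500*x + 625

Expanding det(x·I − A) (e.g. by cofactor expansion or by noting that A is similar to its Jordan form J, which has the same characteristic polynomial as A) gives
  χ_A(x) = x^4 + 20*x^3 + 150*x^2 + 500*x + 625
which factors as (x + 5)^4. The eigenvalues (with algebraic multiplicities) are λ = -5 with multiplicity 4.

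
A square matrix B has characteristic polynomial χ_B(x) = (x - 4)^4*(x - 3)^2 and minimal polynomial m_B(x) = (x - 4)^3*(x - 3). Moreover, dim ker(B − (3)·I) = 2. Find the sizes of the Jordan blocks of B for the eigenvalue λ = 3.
Block sizes for λ = 3: [1, 1]

Step 1 — from the characteristic polynomial, algebraic multiplicity of λ = 3 is 2. From dim ker(B − (3)·I) = 2, there are exactly 2 Jordan blocks for λ = 3.
Step 2 — from the minimal polynomial, the factor (x − 3) tells us the largest block for λ = 3 has size 1.
Step 3 — with total size 2, 2 blocks, and largest block 1, the block sizes (in nonincreasing order) are [1, 1].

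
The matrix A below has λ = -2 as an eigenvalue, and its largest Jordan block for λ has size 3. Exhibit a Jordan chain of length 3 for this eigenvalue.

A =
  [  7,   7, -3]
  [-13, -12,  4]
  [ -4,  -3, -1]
A Jordan chain for λ = -2 of length 3:
v_1 = (2, -3, -1)ᵀ
v_2 = (9, -13, -4)ᵀ
v_3 = (1, 0, 0)ᵀ

Let N = A − (-2)·I. We want v_3 with N^3 v_3 = 0 but N^2 v_3 ≠ 0; then v_{j-1} := N · v_j for j = 3, …, 2.

Pick v_3 = (1, 0, 0)ᵀ.
Then v_2 = N · v_3 = (9, -13, -4)ᵀ.
Then v_1 = N · v_2 = (2, -3, -1)ᵀ.

Sanity check: (A − (-2)·I) v_1 = (0, 0, 0)ᵀ = 0. ✓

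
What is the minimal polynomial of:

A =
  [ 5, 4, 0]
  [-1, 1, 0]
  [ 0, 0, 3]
x^2 - 6*x + 9

The characteristic polynomial is χ_A(x) = (x - 3)^3, so the eigenvalues are known. The minimal polynomial is
  m_A(x) = Π_λ (x − λ)^{k_λ}
where k_λ is the size of the *largest* Jordan block for λ (equivalently, the smallest k with (A − λI)^k v = 0 for every generalised eigenvector v of λ).

  λ = 3: largest Jordan block has size 2, contributing (x − 3)^2

So m_A(x) = (x - 3)^2 = x^2 - 6*x + 9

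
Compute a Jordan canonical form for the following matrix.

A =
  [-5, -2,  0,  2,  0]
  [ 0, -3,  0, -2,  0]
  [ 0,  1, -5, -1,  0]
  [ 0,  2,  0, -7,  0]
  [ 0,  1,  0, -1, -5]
J_2(-5) ⊕ J_1(-5) ⊕ J_1(-5) ⊕ J_1(-5)

The characteristic polynomial is
  det(x·I − A) = x^5 + 25*x^4 + 250*x^3 + 1250*x^2 + 3125*x + 3125 = (x + 5)^5

Eigenvalues and multiplicities (the geometric multiplicity of λ is n − rank(A − λI), which equals the number of Jordan blocks for λ):
  λ = -5: algebraic multiplicity = 5, geometric multiplicity = 4

Determining the block sizes for each eigenvalue:
  λ = -5: 4 blocks summing to 5 forces exactly one block of size 2 and the rest size 1 → block sizes [2, 1, 1, 1]

Assembling the blocks gives a Jordan form
J =
  [-5,  1,  0,  0,  0]
  [ 0, -5,  0,  0,  0]
  [ 0,  0, -5,  0,  0]
  [ 0,  0,  0, -5,  0]
  [ 0,  0,  0,  0, -5]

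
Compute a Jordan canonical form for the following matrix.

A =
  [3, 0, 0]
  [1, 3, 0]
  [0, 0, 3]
J_2(3) ⊕ J_1(3)

The characteristic polynomial is
  det(x·I − A) = x^3 - 9*x^2 + 27*x - 27 = (x - 3)^3

Eigenvalues and multiplicities (the geometric multiplicity of λ is n − rank(A − λI), which equals the number of Jordan blocks for λ):
  λ = 3: algebraic multiplicity = 3, geometric multiplicity = 2

Determining the block sizes for each eigenvalue:
  λ = 3: 2 blocks summing to 3 forces exactly one block of size 2 and the rest size 1 → block sizes [2, 1]

Assembling the blocks gives a Jordan form
J =
  [3, 1, 0]
  [0, 3, 0]
  [0, 0, 3]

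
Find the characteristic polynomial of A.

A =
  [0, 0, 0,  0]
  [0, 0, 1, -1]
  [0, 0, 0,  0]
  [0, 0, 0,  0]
x^4

Expanding det(x·I − A) (e.g. by cofactor expansion or by noting that A is similar to its Jordan form J, which has the same characteristic polynomial as A) gives
  χ_A(x) = x^4
which factors as x^4. The eigenvalues (with algebraic multiplicities) are λ = 0 with multiplicity 4.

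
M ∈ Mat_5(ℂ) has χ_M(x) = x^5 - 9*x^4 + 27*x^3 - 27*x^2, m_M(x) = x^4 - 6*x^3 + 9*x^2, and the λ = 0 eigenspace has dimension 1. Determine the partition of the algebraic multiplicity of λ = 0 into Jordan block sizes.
Block sizes for λ = 0: [2]

Step 1 — from the characteristic polynomial, algebraic multiplicity of λ = 0 is 2. From dim ker(M − (0)·I) = 1, there are exactly 1 Jordan blocks for λ = 0.
Step 2 — from the minimal polynomial, the factor (x − 0)^2 tells us the largest block for λ = 0 has size 2.
Step 3 — with total size 2, 1 blocks, and largest block 2, the block sizes (in nonincreasing order) are [2].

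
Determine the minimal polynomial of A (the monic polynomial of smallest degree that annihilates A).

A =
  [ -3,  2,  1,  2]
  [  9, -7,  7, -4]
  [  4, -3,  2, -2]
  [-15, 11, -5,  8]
x^3

The characteristic polynomial is χ_A(x) = x^4, so the eigenvalues are known. The minimal polynomial is
  m_A(x) = Π_λ (x − λ)^{k_λ}
where k_λ is the size of the *largest* Jordan block for λ (equivalently, the smallest k with (A − λI)^k v = 0 for every generalised eigenvector v of λ).

  λ = 0: largest Jordan block has size 3, contributing (x − 0)^3

So m_A(x) = x^3 = x^3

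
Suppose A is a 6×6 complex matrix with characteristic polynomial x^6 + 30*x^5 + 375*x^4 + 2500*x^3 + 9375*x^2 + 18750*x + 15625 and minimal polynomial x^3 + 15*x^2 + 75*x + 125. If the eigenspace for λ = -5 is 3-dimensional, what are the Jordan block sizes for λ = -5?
Block sizes for λ = -5: [3, 2, 1]

Step 1 — from the characteristic polynomial, algebraic multiplicity of λ = -5 is 6. From dim ker(A − (-5)·I) = 3, there are exactly 3 Jordan blocks for λ = -5.
Step 2 — from the minimal polynomial, the factor (x + 5)^3 tells us the largest block for λ = -5 has size 3.
Step 3 — with total size 6, 3 blocks, and largest block 3, the block sizes (in nonincreasing order) are [3, 2, 1].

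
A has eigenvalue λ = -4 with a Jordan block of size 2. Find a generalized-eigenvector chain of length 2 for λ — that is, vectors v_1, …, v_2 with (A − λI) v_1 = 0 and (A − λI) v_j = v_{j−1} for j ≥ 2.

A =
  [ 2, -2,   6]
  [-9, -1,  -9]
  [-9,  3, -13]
A Jordan chain for λ = -4 of length 2:
v_1 = (6, -9, -9)ᵀ
v_2 = (1, 0, 0)ᵀ

Let N = A − (-4)·I. We want v_2 with N^2 v_2 = 0 but N^1 v_2 ≠ 0; then v_{j-1} := N · v_j for j = 2, …, 2.

Pick v_2 = (1, 0, 0)ᵀ.
Then v_1 = N · v_2 = (6, -9, -9)ᵀ.

Sanity check: (A − (-4)·I) v_1 = (0, 0, 0)ᵀ = 0. ✓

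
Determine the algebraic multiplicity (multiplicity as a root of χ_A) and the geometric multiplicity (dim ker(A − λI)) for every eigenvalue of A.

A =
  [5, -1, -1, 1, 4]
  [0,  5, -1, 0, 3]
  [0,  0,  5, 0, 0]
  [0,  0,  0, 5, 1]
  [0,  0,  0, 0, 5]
λ = 5: alg = 5, geom = 2

Step 1 — factor the characteristic polynomial to read off the algebraic multiplicities:
  χ_A(x) = (x - 5)^5

Step 2 — compute geometric multiplicities via the rank-nullity identity g(λ) = n − rank(A − λI):
  rank(A − (5)·I) = 3, so dim ker(A − (5)·I) = n − 3 = 2

Summary:
  λ = 5: algebraic multiplicity = 5, geometric multiplicity = 2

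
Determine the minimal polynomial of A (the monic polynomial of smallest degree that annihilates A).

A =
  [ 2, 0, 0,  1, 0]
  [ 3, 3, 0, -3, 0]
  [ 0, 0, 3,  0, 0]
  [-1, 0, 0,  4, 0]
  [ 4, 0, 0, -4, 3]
x^2 - 6*x + 9

The characteristic polynomial is χ_A(x) = (x - 3)^5, so the eigenvalues are known. The minimal polynomial is
  m_A(x) = Π_λ (x − λ)^{k_λ}
where k_λ is the size of the *largest* Jordan block for λ (equivalently, the smallest k with (A − λI)^k v = 0 for every generalised eigenvector v of λ).

  λ = 3: largest Jordan block has size 2, contributing (x − 3)^2

So m_A(x) = (x - 3)^2 = x^2 - 6*x + 9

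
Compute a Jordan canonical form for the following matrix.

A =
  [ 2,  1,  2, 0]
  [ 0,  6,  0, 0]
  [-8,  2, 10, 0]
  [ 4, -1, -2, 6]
J_2(6) ⊕ J_1(6) ⊕ J_1(6)

The characteristic polynomial is
  det(x·I − A) = x^4 - 24*x^3 + 216*x^2 - 864*x + 1296 = (x - 6)^4

Eigenvalues and multiplicities (the geometric multiplicity of λ is n − rank(A − λI), which equals the number of Jordan blocks for λ):
  λ = 6: algebraic multiplicity = 4, geometric multiplicity = 3

Determining the block sizes for each eigenvalue:
  λ = 6: 3 blocks summing to 4 forces exactly one block of size 2 and the rest size 1 → block sizes [2, 1, 1]

Assembling the blocks gives a Jordan form
J =
  [6, 1, 0, 0]
  [0, 6, 0, 0]
  [0, 0, 6, 0]
  [0, 0, 0, 6]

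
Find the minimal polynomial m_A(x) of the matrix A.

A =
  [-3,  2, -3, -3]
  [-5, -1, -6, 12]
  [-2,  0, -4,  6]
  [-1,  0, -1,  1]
x^3 + 5*x^2 + 8*x + 4

The characteristic polynomial is χ_A(x) = (x + 1)*(x + 2)^3, so the eigenvalues are known. The minimal polynomial is
  m_A(x) = Π_λ (x − λ)^{k_λ}
where k_λ is the size of the *largest* Jordan block for λ (equivalently, the smallest k with (A − λI)^k v = 0 for every generalised eigenvector v of λ).

  λ = -2: largest Jordan block has size 2, contributing (x + 2)^2
  λ = -1: largest Jordan block has size 1, contributing (x + 1)

So m_A(x) = (x + 1)*(x + 2)^2 = x^3 + 5*x^2 + 8*x + 4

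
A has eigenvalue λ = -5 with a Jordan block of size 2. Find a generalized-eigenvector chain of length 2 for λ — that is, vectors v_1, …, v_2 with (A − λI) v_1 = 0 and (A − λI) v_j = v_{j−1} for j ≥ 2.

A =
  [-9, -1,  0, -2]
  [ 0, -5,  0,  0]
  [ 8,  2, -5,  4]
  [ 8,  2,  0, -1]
A Jordan chain for λ = -5 of length 2:
v_1 = (-4, 0, 8, 8)ᵀ
v_2 = (1, 0, 0, 0)ᵀ

Let N = A − (-5)·I. We want v_2 with N^2 v_2 = 0 but N^1 v_2 ≠ 0; then v_{j-1} := N · v_j for j = 2, …, 2.

Pick v_2 = (1, 0, 0, 0)ᵀ.
Then v_1 = N · v_2 = (-4, 0, 8, 8)ᵀ.

Sanity check: (A − (-5)·I) v_1 = (0, 0, 0, 0)ᵀ = 0. ✓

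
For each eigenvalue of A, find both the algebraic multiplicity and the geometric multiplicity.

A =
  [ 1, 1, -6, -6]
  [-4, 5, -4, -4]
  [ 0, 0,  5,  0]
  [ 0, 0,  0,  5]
λ = 3: alg = 2, geom = 1; λ = 5: alg = 2, geom = 2

Step 1 — factor the characteristic polynomial to read off the algebraic multiplicities:
  χ_A(x) = (x - 5)^2*(x - 3)^2

Step 2 — compute geometric multiplicities via the rank-nullity identity g(λ) = n − rank(A − λI):
  rank(A − (3)·I) = 3, so dim ker(A − (3)·I) = n − 3 = 1
  rank(A − (5)·I) = 2, so dim ker(A − (5)·I) = n − 2 = 2

Summary:
  λ = 3: algebraic multiplicity = 2, geometric multiplicity = 1
  λ = 5: algebraic multiplicity = 2, geometric multiplicity = 2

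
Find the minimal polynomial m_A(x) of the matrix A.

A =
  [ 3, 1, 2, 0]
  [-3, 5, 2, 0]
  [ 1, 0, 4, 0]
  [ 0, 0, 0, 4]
x^3 - 12*x^2 + 48*x - 64

The characteristic polynomial is χ_A(x) = (x - 4)^4, so the eigenvalues are known. The minimal polynomial is
  m_A(x) = Π_λ (x − λ)^{k_λ}
where k_λ is the size of the *largest* Jordan block for λ (equivalently, the smallest k with (A − λI)^k v = 0 for every generalised eigenvector v of λ).

  λ = 4: largest Jordan block has size 3, contributing (x − 4)^3

So m_A(x) = (x - 4)^3 = x^3 - 12*x^2 + 48*x - 64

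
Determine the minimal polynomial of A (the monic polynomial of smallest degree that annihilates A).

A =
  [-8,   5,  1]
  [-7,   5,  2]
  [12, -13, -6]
x^3 + 9*x^2 + 27*x + 27

The characteristic polynomial is χ_A(x) = (x + 3)^3, so the eigenvalues are known. The minimal polynomial is
  m_A(x) = Π_λ (x − λ)^{k_λ}
where k_λ is the size of the *largest* Jordan block for λ (equivalently, the smallest k with (A − λI)^k v = 0 for every generalised eigenvector v of λ).

  λ = -3: largest Jordan block has size 3, contributing (x + 3)^3

So m_A(x) = (x + 3)^3 = x^3 + 9*x^2 + 27*x + 27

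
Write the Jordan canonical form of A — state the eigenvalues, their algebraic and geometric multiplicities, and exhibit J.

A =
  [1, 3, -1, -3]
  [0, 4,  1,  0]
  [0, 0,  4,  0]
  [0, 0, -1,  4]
J_1(1) ⊕ J_2(4) ⊕ J_1(4)

The characteristic polynomial is
  det(x·I − A) = x^4 - 13*x^3 + 60*x^2 - 112*x + 64 = (x - 4)^3*(x - 1)

Eigenvalues and multiplicities (the geometric multiplicity of λ is n − rank(A − λI), which equals the number of Jordan blocks for λ):
  λ = 1: algebraic multiplicity = 1, geometric multiplicity = 1
  λ = 4: algebraic multiplicity = 3, geometric multiplicity = 2

Determining the block sizes for each eigenvalue:
  λ = 1: one block (gm = 1), so the single block has size am = 1 → block sizes [1]
  λ = 4: 2 blocks summing to 3 forces exactly one block of size 2 and the rest size 1 → block sizes [2, 1]

Assembling the blocks gives a Jordan form
J =
  [1, 0, 0, 0]
  [0, 4, 1, 0]
  [0, 0, 4, 0]
  [0, 0, 0, 4]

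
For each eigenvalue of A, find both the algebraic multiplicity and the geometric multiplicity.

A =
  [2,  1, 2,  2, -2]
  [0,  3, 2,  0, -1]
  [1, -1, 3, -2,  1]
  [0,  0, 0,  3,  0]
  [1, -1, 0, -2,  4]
λ = 3: alg = 5, geom = 3

Step 1 — factor the characteristic polynomial to read off the algebraic multiplicities:
  χ_A(x) = (x - 3)^5

Step 2 — compute geometric multiplicities via the rank-nullity identity g(λ) = n − rank(A − λI):
  rank(A − (3)·I) = 2, so dim ker(A − (3)·I) = n − 2 = 3

Summary:
  λ = 3: algebraic multiplicity = 5, geometric multiplicity = 3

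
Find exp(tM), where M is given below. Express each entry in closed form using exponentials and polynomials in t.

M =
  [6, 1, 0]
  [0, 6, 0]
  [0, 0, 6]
e^{tM} =
  [exp(6*t), t*exp(6*t), 0]
  [0, exp(6*t), 0]
  [0, 0, exp(6*t)]

Strategy: write M = P · J · P⁻¹ where J is a Jordan canonical form, so e^{tM} = P · e^{tJ} · P⁻¹, and e^{tJ} can be computed block-by-block.

M has Jordan form
J =
  [6, 1, 0]
  [0, 6, 0]
  [0, 0, 6]
(up to reordering of blocks).

Per-block formulas:
  For a 2×2 Jordan block J_2(6): exp(t · J_2(6)) = e^(6t)·(I + t·N), where N is the 2×2 nilpotent shift.
  For a 1×1 block at λ = 6: exp(t · [6]) = [e^(6t)].

After assembling e^{tJ} and conjugating by P, we get:

e^{tM} =
  [exp(6*t), t*exp(6*t), 0]
  [0, exp(6*t), 0]
  [0, 0, exp(6*t)]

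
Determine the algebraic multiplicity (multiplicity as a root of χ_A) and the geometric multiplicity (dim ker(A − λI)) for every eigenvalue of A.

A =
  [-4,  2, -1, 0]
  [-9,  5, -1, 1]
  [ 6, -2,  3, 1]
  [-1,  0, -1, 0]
λ = 1: alg = 4, geom = 2

Step 1 — factor the characteristic polynomial to read off the algebraic multiplicities:
  χ_A(x) = (x - 1)^4

Step 2 — compute geometric multiplicities via the rank-nullity identity g(λ) = n − rank(A − λI):
  rank(A − (1)·I) = 2, so dim ker(A − (1)·I) = n − 2 = 2

Summary:
  λ = 1: algebraic multiplicity = 4, geometric multiplicity = 2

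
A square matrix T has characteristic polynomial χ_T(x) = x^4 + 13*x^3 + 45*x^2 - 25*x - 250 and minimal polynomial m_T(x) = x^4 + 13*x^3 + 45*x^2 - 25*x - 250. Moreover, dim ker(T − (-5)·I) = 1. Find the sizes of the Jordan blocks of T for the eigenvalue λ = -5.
Block sizes for λ = -5: [3]

Step 1 — from the characteristic polynomial, algebraic multiplicity of λ = -5 is 3. From dim ker(T − (-5)·I) = 1, there are exactly 1 Jordan blocks for λ = -5.
Step 2 — from the minimal polynomial, the factor (x + 5)^3 tells us the largest block for λ = -5 has size 3.
Step 3 — with total size 3, 1 blocks, and largest block 3, the block sizes (in nonincreasing order) are [3].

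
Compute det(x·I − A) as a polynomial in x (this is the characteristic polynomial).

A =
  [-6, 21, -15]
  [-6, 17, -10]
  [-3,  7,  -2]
x^3 - 9*x^2 + 27*x - 27

Expanding det(x·I − A) (e.g. by cofactor expansion or by noting that A is similar to its Jordan form J, which has the same characteristic polynomial as A) gives
  χ_A(x) = x^3 - 9*x^2 + 27*x - 27
which factors as (x - 3)^3. The eigenvalues (with algebraic multiplicities) are λ = 3 with multiplicity 3.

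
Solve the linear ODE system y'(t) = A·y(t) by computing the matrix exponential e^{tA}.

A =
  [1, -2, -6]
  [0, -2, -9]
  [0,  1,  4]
e^{tA} =
  [exp(t), -2*t*exp(t), -6*t*exp(t)]
  [0, -3*t*exp(t) + exp(t), -9*t*exp(t)]
  [0, t*exp(t), 3*t*exp(t) + exp(t)]

Strategy: write A = P · J · P⁻¹ where J is a Jordan canonical form, so e^{tA} = P · e^{tJ} · P⁻¹, and e^{tJ} can be computed block-by-block.

A has Jordan form
J =
  [1, 1, 0]
  [0, 1, 0]
  [0, 0, 1]
(up to reordering of blocks).

Per-block formulas:
  For a 1×1 block at λ = 1: exp(t · [1]) = [e^(1t)].
  For a 2×2 Jordan block J_2(1): exp(t · J_2(1)) = e^(1t)·(I + t·N), where N is the 2×2 nilpotent shift.

After assembling e^{tJ} and conjugating by P, we get:

e^{tA} =
  [exp(t), -2*t*exp(t), -6*t*exp(t)]
  [0, -3*t*exp(t) + exp(t), -9*t*exp(t)]
  [0, t*exp(t), 3*t*exp(t) + exp(t)]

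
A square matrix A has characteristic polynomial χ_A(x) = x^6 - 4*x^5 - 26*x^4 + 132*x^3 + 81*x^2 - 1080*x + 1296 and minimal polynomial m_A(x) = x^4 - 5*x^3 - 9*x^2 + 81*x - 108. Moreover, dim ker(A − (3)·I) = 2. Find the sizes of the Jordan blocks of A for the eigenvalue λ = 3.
Block sizes for λ = 3: [3, 1]

Step 1 — from the characteristic polynomial, algebraic multiplicity of λ = 3 is 4. From dim ker(A − (3)·I) = 2, there are exactly 2 Jordan blocks for λ = 3.
Step 2 — from the minimal polynomial, the factor (x − 3)^3 tells us the largest block for λ = 3 has size 3.
Step 3 — with total size 4, 2 blocks, and largest block 3, the block sizes (in nonincreasing order) are [3, 1].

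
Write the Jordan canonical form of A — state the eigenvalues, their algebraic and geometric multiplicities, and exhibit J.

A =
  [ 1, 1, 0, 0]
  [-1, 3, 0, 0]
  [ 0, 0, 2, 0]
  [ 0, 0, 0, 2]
J_2(2) ⊕ J_1(2) ⊕ J_1(2)

The characteristic polynomial is
  det(x·I − A) = x^4 - 8*x^3 + 24*x^2 - 32*x + 16 = (x - 2)^4

Eigenvalues and multiplicities (the geometric multiplicity of λ is n − rank(A − λI), which equals the number of Jordan blocks for λ):
  λ = 2: algebraic multiplicity = 4, geometric multiplicity = 3

Determining the block sizes for each eigenvalue:
  λ = 2: 3 blocks summing to 4 forces exactly one block of size 2 and the rest size 1 → block sizes [2, 1, 1]

Assembling the blocks gives a Jordan form
J =
  [2, 1, 0, 0]
  [0, 2, 0, 0]
  [0, 0, 2, 0]
  [0, 0, 0, 2]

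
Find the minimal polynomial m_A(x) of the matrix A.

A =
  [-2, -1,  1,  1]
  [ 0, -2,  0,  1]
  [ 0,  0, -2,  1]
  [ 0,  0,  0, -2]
x^2 + 4*x + 4

The characteristic polynomial is χ_A(x) = (x + 2)^4, so the eigenvalues are known. The minimal polynomial is
  m_A(x) = Π_λ (x − λ)^{k_λ}
where k_λ is the size of the *largest* Jordan block for λ (equivalently, the smallest k with (A − λI)^k v = 0 for every generalised eigenvector v of λ).

  λ = -2: largest Jordan block has size 2, contributing (x + 2)^2

So m_A(x) = (x + 2)^2 = x^2 + 4*x + 4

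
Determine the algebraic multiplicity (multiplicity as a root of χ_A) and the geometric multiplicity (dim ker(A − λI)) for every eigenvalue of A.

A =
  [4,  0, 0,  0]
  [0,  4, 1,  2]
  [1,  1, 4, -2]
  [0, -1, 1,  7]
λ = 4: alg = 1, geom = 1; λ = 5: alg = 3, geom = 2

Step 1 — factor the characteristic polynomial to read off the algebraic multiplicities:
  χ_A(x) = (x - 5)^3*(x - 4)

Step 2 — compute geometric multiplicities via the rank-nullity identity g(λ) = n − rank(A − λI):
  rank(A − (4)·I) = 3, so dim ker(A − (4)·I) = n − 3 = 1
  rank(A − (5)·I) = 2, so dim ker(A − (5)·I) = n − 2 = 2

Summary:
  λ = 4: algebraic multiplicity = 1, geometric multiplicity = 1
  λ = 5: algebraic multiplicity = 3, geometric multiplicity = 2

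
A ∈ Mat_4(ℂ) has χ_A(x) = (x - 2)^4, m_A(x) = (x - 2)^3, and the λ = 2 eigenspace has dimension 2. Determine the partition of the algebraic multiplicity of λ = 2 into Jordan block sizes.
Block sizes for λ = 2: [3, 1]

Step 1 — from the characteristic polynomial, algebraic multiplicity of λ = 2 is 4. From dim ker(A − (2)·I) = 2, there are exactly 2 Jordan blocks for λ = 2.
Step 2 — from the minimal polynomial, the factor (x − 2)^3 tells us the largest block for λ = 2 has size 3.
Step 3 — with total size 4, 2 blocks, and largest block 3, the block sizes (in nonincreasing order) are [3, 1].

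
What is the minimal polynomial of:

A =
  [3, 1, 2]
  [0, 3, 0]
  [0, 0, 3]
x^2 - 6*x + 9

The characteristic polynomial is χ_A(x) = (x - 3)^3, so the eigenvalues are known. The minimal polynomial is
  m_A(x) = Π_λ (x − λ)^{k_λ}
where k_λ is the size of the *largest* Jordan block for λ (equivalently, the smallest k with (A − λI)^k v = 0 for every generalised eigenvector v of λ).

  λ = 3: largest Jordan block has size 2, contributing (x − 3)^2

So m_A(x) = (x - 3)^2 = x^2 - 6*x + 9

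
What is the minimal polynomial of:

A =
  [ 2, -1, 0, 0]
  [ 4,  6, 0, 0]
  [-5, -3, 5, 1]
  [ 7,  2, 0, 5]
x^4 - 18*x^3 + 121*x^2 - 360*x + 400

The characteristic polynomial is χ_A(x) = (x - 5)^2*(x - 4)^2, so the eigenvalues are known. The minimal polynomial is
  m_A(x) = Π_λ (x − λ)^{k_λ}
where k_λ is the size of the *largest* Jordan block for λ (equivalently, the smallest k with (A − λI)^k v = 0 for every generalised eigenvector v of λ).

  λ = 4: largest Jordan block has size 2, contributing (x − 4)^2
  λ = 5: largest Jordan block has size 2, contributing (x − 5)^2

So m_A(x) = (x - 5)^2*(x - 4)^2 = x^4 - 18*x^3 + 121*x^2 - 360*x + 400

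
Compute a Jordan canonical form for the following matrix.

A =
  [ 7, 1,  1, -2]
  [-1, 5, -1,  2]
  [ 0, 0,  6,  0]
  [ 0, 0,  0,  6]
J_2(6) ⊕ J_1(6) ⊕ J_1(6)

The characteristic polynomial is
  det(x·I − A) = x^4 - 24*x^3 + 216*x^2 - 864*x + 1296 = (x - 6)^4

Eigenvalues and multiplicities (the geometric multiplicity of λ is n − rank(A − λI), which equals the number of Jordan blocks for λ):
  λ = 6: algebraic multiplicity = 4, geometric multiplicity = 3

Determining the block sizes for each eigenvalue:
  λ = 6: 3 blocks summing to 4 forces exactly one block of size 2 and the rest size 1 → block sizes [2, 1, 1]

Assembling the blocks gives a Jordan form
J =
  [6, 1, 0, 0]
  [0, 6, 0, 0]
  [0, 0, 6, 0]
  [0, 0, 0, 6]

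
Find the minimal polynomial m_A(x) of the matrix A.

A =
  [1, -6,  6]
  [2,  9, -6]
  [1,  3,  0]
x^2 - 7*x + 12

The characteristic polynomial is χ_A(x) = (x - 4)*(x - 3)^2, so the eigenvalues are known. The minimal polynomial is
  m_A(x) = Π_λ (x − λ)^{k_λ}
where k_λ is the size of the *largest* Jordan block for λ (equivalently, the smallest k with (A − λI)^k v = 0 for every generalised eigenvector v of λ).

  λ = 3: largest Jordan block has size 1, contributing (x − 3)
  λ = 4: largest Jordan block has size 1, contributing (x − 4)

So m_A(x) = (x - 4)*(x - 3) = x^2 - 7*x + 12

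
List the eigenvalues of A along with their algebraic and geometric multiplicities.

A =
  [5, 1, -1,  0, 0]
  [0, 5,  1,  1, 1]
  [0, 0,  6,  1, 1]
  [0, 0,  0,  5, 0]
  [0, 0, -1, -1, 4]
λ = 5: alg = 5, geom = 3

Step 1 — factor the characteristic polynomial to read off the algebraic multiplicities:
  χ_A(x) = (x - 5)^5

Step 2 — compute geometric multiplicities via the rank-nullity identity g(λ) = n − rank(A − λI):
  rank(A − (5)·I) = 2, so dim ker(A − (5)·I) = n − 2 = 3

Summary:
  λ = 5: algebraic multiplicity = 5, geometric multiplicity = 3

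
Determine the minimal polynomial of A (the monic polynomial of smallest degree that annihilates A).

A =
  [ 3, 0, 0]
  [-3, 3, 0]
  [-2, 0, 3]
x^2 - 6*x + 9

The characteristic polynomial is χ_A(x) = (x - 3)^3, so the eigenvalues are known. The minimal polynomial is
  m_A(x) = Π_λ (x − λ)^{k_λ}
where k_λ is the size of the *largest* Jordan block for λ (equivalently, the smallest k with (A − λI)^k v = 0 for every generalised eigenvector v of λ).

  λ = 3: largest Jordan block has size 2, contributing (x − 3)^2

So m_A(x) = (x - 3)^2 = x^2 - 6*x + 9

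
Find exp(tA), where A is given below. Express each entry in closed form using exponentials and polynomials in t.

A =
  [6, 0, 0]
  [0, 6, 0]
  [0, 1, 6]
e^{tA} =
  [exp(6*t), 0, 0]
  [0, exp(6*t), 0]
  [0, t*exp(6*t), exp(6*t)]

Strategy: write A = P · J · P⁻¹ where J is a Jordan canonical form, so e^{tA} = P · e^{tJ} · P⁻¹, and e^{tJ} can be computed block-by-block.

A has Jordan form
J =
  [6, 1, 0]
  [0, 6, 0]
  [0, 0, 6]
(up to reordering of blocks).

Per-block formulas:
  For a 1×1 block at λ = 6: exp(t · [6]) = [e^(6t)].
  For a 2×2 Jordan block J_2(6): exp(t · J_2(6)) = e^(6t)·(I + t·N), where N is the 2×2 nilpotent shift.

After assembling e^{tJ} and conjugating by P, we get:

e^{tA} =
  [exp(6*t), 0, 0]
  [0, exp(6*t), 0]
  [0, t*exp(6*t), exp(6*t)]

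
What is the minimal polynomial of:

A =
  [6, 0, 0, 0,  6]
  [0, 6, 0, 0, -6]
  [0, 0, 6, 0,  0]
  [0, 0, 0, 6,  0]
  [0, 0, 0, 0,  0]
x^2 - 6*x

The characteristic polynomial is χ_A(x) = x*(x - 6)^4, so the eigenvalues are known. The minimal polynomial is
  m_A(x) = Π_λ (x − λ)^{k_λ}
where k_λ is the size of the *largest* Jordan block for λ (equivalently, the smallest k with (A − λI)^k v = 0 for every generalised eigenvector v of λ).

  λ = 0: largest Jordan block has size 1, contributing (x − 0)
  λ = 6: largest Jordan block has size 1, contributing (x − 6)

So m_A(x) = x*(x - 6) = x^2 - 6*x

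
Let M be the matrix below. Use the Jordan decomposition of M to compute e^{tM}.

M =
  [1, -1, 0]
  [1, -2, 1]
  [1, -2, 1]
e^{tM} =
  [t + 1, t^2/2 - t, -t^2/2]
  [t, t^2/2 - 2*t + 1, -t^2/2 + t]
  [t, t^2/2 - 2*t, -t^2/2 + t + 1]

Strategy: write M = P · J · P⁻¹ where J is a Jordan canonical form, so e^{tM} = P · e^{tJ} · P⁻¹, and e^{tJ} can be computed block-by-block.

M has Jordan form
J =
  [0, 1, 0]
  [0, 0, 1]
  [0, 0, 0]
(up to reordering of blocks).

Per-block formulas:
  For a 3×3 Jordan block J_3(0): exp(t · J_3(0)) = e^(0t)·(I + t·N + (t^2/2)·N^2), where N is the 3×3 nilpotent shift.

After assembling e^{tJ} and conjugating by P, we get:

e^{tM} =
  [t + 1, t^2/2 - t, -t^2/2]
  [t, t^2/2 - 2*t + 1, -t^2/2 + t]
  [t, t^2/2 - 2*t, -t^2/2 + t + 1]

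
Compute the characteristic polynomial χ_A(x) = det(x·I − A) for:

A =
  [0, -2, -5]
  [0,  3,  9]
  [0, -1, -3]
x^3

Expanding det(x·I − A) (e.g. by cofactor expansion or by noting that A is similar to its Jordan form J, which has the same characteristic polynomial as A) gives
  χ_A(x) = x^3
which factors as x^3. The eigenvalues (with algebraic multiplicities) are λ = 0 with multiplicity 3.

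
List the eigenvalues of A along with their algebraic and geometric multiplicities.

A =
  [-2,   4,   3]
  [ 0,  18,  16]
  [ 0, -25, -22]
λ = -2: alg = 3, geom = 1

Step 1 — factor the characteristic polynomial to read off the algebraic multiplicities:
  χ_A(x) = (x + 2)^3

Step 2 — compute geometric multiplicities via the rank-nullity identity g(λ) = n − rank(A − λI):
  rank(A − (-2)·I) = 2, so dim ker(A − (-2)·I) = n − 2 = 1

Summary:
  λ = -2: algebraic multiplicity = 3, geometric multiplicity = 1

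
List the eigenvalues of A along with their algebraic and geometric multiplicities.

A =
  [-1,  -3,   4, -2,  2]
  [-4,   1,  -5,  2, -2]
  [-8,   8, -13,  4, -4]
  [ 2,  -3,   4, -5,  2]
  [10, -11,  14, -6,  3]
λ = -3: alg = 5, geom = 3

Step 1 — factor the characteristic polynomial to read off the algebraic multiplicities:
  χ_A(x) = (x + 3)^5

Step 2 — compute geometric multiplicities via the rank-nullity identity g(λ) = n − rank(A − λI):
  rank(A − (-3)·I) = 2, so dim ker(A − (-3)·I) = n − 2 = 3

Summary:
  λ = -3: algebraic multiplicity = 5, geometric multiplicity = 3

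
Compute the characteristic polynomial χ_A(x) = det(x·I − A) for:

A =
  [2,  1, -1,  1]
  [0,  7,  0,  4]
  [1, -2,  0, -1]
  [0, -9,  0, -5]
x^4 - 4*x^3 + 6*x^2 - 4*x + 1

Expanding det(x·I − A) (e.g. by cofactor expansion or by noting that A is similar to its Jordan form J, which has the same characteristic polynomial as A) gives
  χ_A(x) = x^4 - 4*x^3 + 6*x^2 - 4*x + 1
which factors as (x - 1)^4. The eigenvalues (with algebraic multiplicities) are λ = 1 with multiplicity 4.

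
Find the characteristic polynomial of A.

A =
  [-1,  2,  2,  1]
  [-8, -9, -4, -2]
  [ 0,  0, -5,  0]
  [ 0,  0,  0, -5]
x^4 + 20*x^3 + 150*x^2 + 500*x + 625

Expanding det(x·I − A) (e.g. by cofactor expansion or by noting that A is similar to its Jordan form J, which has the same characteristic polynomial as A) gives
  χ_A(x) = x^4 + 20*x^3 + 150*x^2 + 500*x + 625
which factors as (x + 5)^4. The eigenvalues (with algebraic multiplicities) are λ = -5 with multiplicity 4.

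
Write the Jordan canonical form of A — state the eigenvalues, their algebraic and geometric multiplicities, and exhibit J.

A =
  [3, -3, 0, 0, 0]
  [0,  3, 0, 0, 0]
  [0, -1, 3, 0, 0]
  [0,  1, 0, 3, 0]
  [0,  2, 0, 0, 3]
J_2(3) ⊕ J_1(3) ⊕ J_1(3) ⊕ J_1(3)

The characteristic polynomial is
  det(x·I − A) = x^5 - 15*x^4 + 90*x^3 - 270*x^2 + 405*x - 243 = (x - 3)^5

Eigenvalues and multiplicities (the geometric multiplicity of λ is n − rank(A − λI), which equals the number of Jordan blocks for λ):
  λ = 3: algebraic multiplicity = 5, geometric multiplicity = 4

Determining the block sizes for each eigenvalue:
  λ = 3: 4 blocks summing to 5 forces exactly one block of size 2 and the rest size 1 → block sizes [2, 1, 1, 1]

Assembling the blocks gives a Jordan form
J =
  [3, 1, 0, 0, 0]
  [0, 3, 0, 0, 0]
  [0, 0, 3, 0, 0]
  [0, 0, 0, 3, 0]
  [0, 0, 0, 0, 3]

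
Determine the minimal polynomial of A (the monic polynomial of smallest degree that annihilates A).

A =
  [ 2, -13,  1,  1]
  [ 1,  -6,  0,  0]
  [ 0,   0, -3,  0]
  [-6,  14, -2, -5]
x^3 + 9*x^2 + 27*x + 27

The characteristic polynomial is χ_A(x) = (x + 3)^4, so the eigenvalues are known. The minimal polynomial is
  m_A(x) = Π_λ (x − λ)^{k_λ}
where k_λ is the size of the *largest* Jordan block for λ (equivalently, the smallest k with (A − λI)^k v = 0 for every generalised eigenvector v of λ).

  λ = -3: largest Jordan block has size 3, contributing (x + 3)^3

So m_A(x) = (x + 3)^3 = x^3 + 9*x^2 + 27*x + 27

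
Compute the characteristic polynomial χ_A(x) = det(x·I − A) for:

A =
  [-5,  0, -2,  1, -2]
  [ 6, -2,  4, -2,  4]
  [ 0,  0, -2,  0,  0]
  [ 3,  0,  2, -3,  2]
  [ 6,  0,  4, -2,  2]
x^5 + 10*x^4 + 40*x^3 + 80*x^2 + 80*x + 32

Expanding det(x·I − A) (e.g. by cofactor expansion or by noting that A is similar to its Jordan form J, which has the same characteristic polynomial as A) gives
  χ_A(x) = x^5 + 10*x^4 + 40*x^3 + 80*x^2 + 80*x + 32
which factors as (x + 2)^5. The eigenvalues (with algebraic multiplicities) are λ = -2 with multiplicity 5.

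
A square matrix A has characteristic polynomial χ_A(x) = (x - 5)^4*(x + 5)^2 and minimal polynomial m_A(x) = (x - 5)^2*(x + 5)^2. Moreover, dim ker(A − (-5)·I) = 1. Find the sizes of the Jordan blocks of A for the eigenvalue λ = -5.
Block sizes for λ = -5: [2]

Step 1 — from the characteristic polynomial, algebraic multiplicity of λ = -5 is 2. From dim ker(A − (-5)·I) = 1, there are exactly 1 Jordan blocks for λ = -5.
Step 2 — from the minimal polynomial, the factor (x + 5)^2 tells us the largest block for λ = -5 has size 2.
Step 3 — with total size 2, 1 blocks, and largest block 2, the block sizes (in nonincreasing order) are [2].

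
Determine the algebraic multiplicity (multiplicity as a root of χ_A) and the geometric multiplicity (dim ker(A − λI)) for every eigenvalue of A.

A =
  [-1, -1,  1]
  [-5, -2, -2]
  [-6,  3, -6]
λ = -3: alg = 3, geom = 1

Step 1 — factor the characteristic polynomial to read off the algebraic multiplicities:
  χ_A(x) = (x + 3)^3

Step 2 — compute geometric multiplicities via the rank-nullity identity g(λ) = n − rank(A − λI):
  rank(A − (-3)·I) = 2, so dim ker(A − (-3)·I) = n − 2 = 1

Summary:
  λ = -3: algebraic multiplicity = 3, geometric multiplicity = 1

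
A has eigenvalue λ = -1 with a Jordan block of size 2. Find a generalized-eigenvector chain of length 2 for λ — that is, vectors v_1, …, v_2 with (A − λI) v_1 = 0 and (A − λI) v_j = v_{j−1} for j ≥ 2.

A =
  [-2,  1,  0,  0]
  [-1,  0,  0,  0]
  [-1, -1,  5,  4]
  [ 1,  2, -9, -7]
A Jordan chain for λ = -1 of length 2:
v_1 = (-1, -1, -1, 1)ᵀ
v_2 = (1, 0, 0, 0)ᵀ

Let N = A − (-1)·I. We want v_2 with N^2 v_2 = 0 but N^1 v_2 ≠ 0; then v_{j-1} := N · v_j for j = 2, …, 2.

Pick v_2 = (1, 0, 0, 0)ᵀ.
Then v_1 = N · v_2 = (-1, -1, -1, 1)ᵀ.

Sanity check: (A − (-1)·I) v_1 = (0, 0, 0, 0)ᵀ = 0. ✓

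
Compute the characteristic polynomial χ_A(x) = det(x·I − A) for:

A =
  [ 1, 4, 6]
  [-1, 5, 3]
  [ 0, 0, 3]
x^3 - 9*x^2 + 27*x - 27

Expanding det(x·I − A) (e.g. by cofactor expansion or by noting that A is similar to its Jordan form J, which has the same characteristic polynomial as A) gives
  χ_A(x) = x^3 - 9*x^2 + 27*x - 27
which factors as (x - 3)^3. The eigenvalues (with algebraic multiplicities) are λ = 3 with multiplicity 3.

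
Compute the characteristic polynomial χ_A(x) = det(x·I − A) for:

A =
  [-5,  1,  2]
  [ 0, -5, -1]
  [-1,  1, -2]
x^3 + 12*x^2 + 48*x + 64

Expanding det(x·I − A) (e.g. by cofactor expansion or by noting that A is similar to its Jordan form J, which has the same characteristic polynomial as A) gives
  χ_A(x) = x^3 + 12*x^2 + 48*x + 64
which factors as (x + 4)^3. The eigenvalues (with algebraic multiplicities) are λ = -4 with multiplicity 3.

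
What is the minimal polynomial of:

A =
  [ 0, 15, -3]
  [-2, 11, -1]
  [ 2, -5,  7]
x^2 - 12*x + 36

The characteristic polynomial is χ_A(x) = (x - 6)^3, so the eigenvalues are known. The minimal polynomial is
  m_A(x) = Π_λ (x − λ)^{k_λ}
where k_λ is the size of the *largest* Jordan block for λ (equivalently, the smallest k with (A − λI)^k v = 0 for every generalised eigenvector v of λ).

  λ = 6: largest Jordan block has size 2, contributing (x − 6)^2

So m_A(x) = (x - 6)^2 = x^2 - 12*x + 36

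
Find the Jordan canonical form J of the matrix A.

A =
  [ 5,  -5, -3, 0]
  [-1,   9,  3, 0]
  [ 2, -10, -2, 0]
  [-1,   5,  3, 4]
J_2(4) ⊕ J_1(4) ⊕ J_1(4)

The characteristic polynomial is
  det(x·I − A) = x^4 - 16*x^3 + 96*x^2 - 256*x + 256 = (x - 4)^4

Eigenvalues and multiplicities (the geometric multiplicity of λ is n − rank(A − λI), which equals the number of Jordan blocks for λ):
  λ = 4: algebraic multiplicity = 4, geometric multiplicity = 3

Determining the block sizes for each eigenvalue:
  λ = 4: 3 blocks summing to 4 forces exactly one block of size 2 and the rest size 1 → block sizes [2, 1, 1]

Assembling the blocks gives a Jordan form
J =
  [4, 1, 0, 0]
  [0, 4, 0, 0]
  [0, 0, 4, 0]
  [0, 0, 0, 4]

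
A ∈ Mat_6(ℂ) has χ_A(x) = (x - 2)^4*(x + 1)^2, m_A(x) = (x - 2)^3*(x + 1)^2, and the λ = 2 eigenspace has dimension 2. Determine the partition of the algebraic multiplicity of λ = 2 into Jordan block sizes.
Block sizes for λ = 2: [3, 1]

Step 1 — from the characteristic polynomial, algebraic multiplicity of λ = 2 is 4. From dim ker(A − (2)·I) = 2, there are exactly 2 Jordan blocks for λ = 2.
Step 2 — from the minimal polynomial, the factor (x − 2)^3 tells us the largest block for λ = 2 has size 3.
Step 3 — with total size 4, 2 blocks, and largest block 3, the block sizes (in nonincreasing order) are [3, 1].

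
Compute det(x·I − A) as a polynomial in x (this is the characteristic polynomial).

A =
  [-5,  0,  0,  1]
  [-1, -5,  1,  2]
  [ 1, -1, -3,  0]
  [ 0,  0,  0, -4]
x^4 + 17*x^3 + 108*x^2 + 304*x + 320

Expanding det(x·I − A) (e.g. by cofactor expansion or by noting that A is similar to its Jordan form J, which has the same characteristic polynomial as A) gives
  χ_A(x) = x^4 + 17*x^3 + 108*x^2 + 304*x + 320
which factors as (x + 4)^3*(x + 5). The eigenvalues (with algebraic multiplicities) are λ = -5 with multiplicity 1, λ = -4 with multiplicity 3.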